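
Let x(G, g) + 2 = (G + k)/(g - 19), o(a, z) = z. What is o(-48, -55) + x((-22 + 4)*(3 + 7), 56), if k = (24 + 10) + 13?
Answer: -2242/37 ≈ -60.595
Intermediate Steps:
k = 47 (k = 34 + 13 = 47)
x(G, g) = -2 + (47 + G)/(-19 + g) (x(G, g) = -2 + (G + 47)/(g - 19) = -2 + (47 + G)/(-19 + g))
o(-48, -55) + x((-22 + 4)*(3 + 7), 56) = -55 + (85 + (-22 + 4)*(3 + 7) - 2*56)/(-19 + 56) = -55 + (85 - 18*10 - 112)/37 = -55 + (85 - 180 - 112)/37 = -55 + (1/37)*(-207) = -55 - 207/37 = -2242/37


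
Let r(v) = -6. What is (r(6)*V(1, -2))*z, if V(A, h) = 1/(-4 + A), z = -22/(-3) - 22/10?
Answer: 154/15 ≈ 10.267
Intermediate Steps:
z = 77/15 (z = -22*(-1/3) - 22*1/10 = 22/3 - 11/5 = 77/15 ≈ 5.1333)
(r(6)*V(1, -2))*z = -6/(-4 + 1)*(77/15) = -6/(-3)*(77/15) = -6*(-1/3)*(77/15) = 2*(77/15) = 154/15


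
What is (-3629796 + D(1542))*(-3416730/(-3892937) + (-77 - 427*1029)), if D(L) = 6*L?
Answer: 6193978439742245760/3892937 ≈ 1.5911e+12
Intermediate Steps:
(-3629796 + D(1542))*(-3416730/(-3892937) + (-77 - 427*1029)) = (-3629796 + 6*1542)*(-3416730/(-3892937) + (-77 - 427*1029)) = (-3629796 + 9252)*(-3416730*(-1/3892937) + (-77 - 439383)) = -3620544*(3416730/3892937 - 439460) = -3620544*(-1710786677290/3892937) = 6193978439742245760/3892937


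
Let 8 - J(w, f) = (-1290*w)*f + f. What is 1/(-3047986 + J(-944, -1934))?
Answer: 1/2352101796 ≈ 4.2515e-10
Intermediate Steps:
J(w, f) = 8 - f + 1290*f*w (J(w, f) = 8 - ((-1290*w)*f + f) = 8 - (-1290*f*w + f) = 8 - (f - 1290*f*w) = 8 + (-f + 1290*f*w) = 8 - f + 1290*f*w)
1/(-3047986 + J(-944, -1934)) = 1/(-3047986 + (8 - 1*(-1934) + 1290*(-1934)*(-944))) = 1/(-3047986 + (8 + 1934 + 2355147840)) = 1/(-3047986 + 2355149782) = 1/2352101796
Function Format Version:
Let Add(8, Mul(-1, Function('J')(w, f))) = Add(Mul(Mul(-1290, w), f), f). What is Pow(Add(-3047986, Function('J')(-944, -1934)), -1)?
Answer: Rational(1, 2352101796) ≈ 4.2515e-10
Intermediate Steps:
Function('J')(w, f) = Add(8, Mul(-1, f), Mul(1290, f, w)) (Function('J')(w, f) = Add(8, Mul(-1, Add(Mul(Mul(-1290, w), f), f))) = Add(8, Mul(-1, Add(Mul(-1290, f, w), f))) = Add(8, Mul(-1, Add(f, Mul(-1290, f, w)))) = Add(8, Add(Mul(-1, f), Mul(1290, f, w))) = Add(8, Mul(-1, f), Mul(1290, f, w)))
Pow(Add(-3047986, Function('J')(-944, -1934)), -1) = Pow(Add(-3047986, Add(8, Mul(-1, -1934), Mul(1290, -1934, -944))), -1) = Pow(Add(-3047986, Add(8, 1934, 2355147840)), -1) = Pow(Add(-3047986, 2355149782), -1) = Pow(2352101796, -1) = Rational(1, 2352101796)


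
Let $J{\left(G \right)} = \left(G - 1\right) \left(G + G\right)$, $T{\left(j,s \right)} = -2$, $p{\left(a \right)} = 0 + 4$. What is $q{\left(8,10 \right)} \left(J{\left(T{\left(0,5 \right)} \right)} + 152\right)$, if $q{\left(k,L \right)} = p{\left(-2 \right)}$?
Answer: $656$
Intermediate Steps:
$p{\left(a \right)} = 4$
$q{\left(k,L \right)} = 4$
$J{\left(G \right)} = 2 G \left(-1 + G\right)$ ($J{\left(G \right)} = \left(-1 + G\right) 2 G = 2 G \left(-1 + G\right)$)
$q{\left(8,10 \right)} \left(J{\left(T{\left(0,5 \right)} \right)} + 152\right) = 4 \left(2 \left(-2\right) \left(-1 - 2\right) + 152\right) = 4 \left(2 \left(-2\right) \left(-3\right) + 152\right) = 4 \left(12 + 152\right) = 4 \cdot 164 = 656$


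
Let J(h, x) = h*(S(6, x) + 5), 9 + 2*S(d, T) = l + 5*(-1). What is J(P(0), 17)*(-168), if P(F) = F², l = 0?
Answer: 0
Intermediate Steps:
S(d, T) = -7 (S(d, T) = -9/2 + (0 + 5*(-1))/2 = -9/2 + (0 - 5)/2 = -9/2 + (½)*(-5) = -9/2 - 5/2 = -7)
J(h, x) = -2*h (J(h, x) = h*(-7 + 5) = h*(-2) = -2*h)
J(P(0), 17)*(-168) = -2*0²*(-168) = -2*0*(-168) = 0*(-168) = 0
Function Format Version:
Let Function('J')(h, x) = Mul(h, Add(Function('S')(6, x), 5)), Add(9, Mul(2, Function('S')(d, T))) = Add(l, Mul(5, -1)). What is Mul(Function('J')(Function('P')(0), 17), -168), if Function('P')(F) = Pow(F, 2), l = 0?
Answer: 0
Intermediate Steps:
Function('S')(d, T) = -7 (Function('S')(d, T) = Add(Rational(-9, 2), Mul(Rational(1, 2), Add(0, Mul(5, -1)))) = Add(Rational(-9, 2), Mul(Rational(1, 2), Add(0, -5))) = Add(Rational(-9, 2), Mul(Rational(1, 2), -5)) = Add(Rational(-9, 2), Rational(-5, 2)) = -7)
Function('J')(h, x) = Mul(-2, h) (Function('J')(h, x) = Mul(h, Add(-7, 5)) = Mul(h, -2) = Mul(-2, h))
Mul(Function('J')(Function('P')(0), 17), -168) = Mul(Mul(-2, Pow(0, 2)), -168) = Mul(Mul(-2, 0), -168) = Mul(0, -168) = 0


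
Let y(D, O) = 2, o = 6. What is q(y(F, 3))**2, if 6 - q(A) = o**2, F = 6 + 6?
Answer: 900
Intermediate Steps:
F = 12
q(A) = -30 (q(A) = 6 - 1*6**2 = 6 - 1*36 = 6 - 36 = -30)
q(y(F, 3))**2 = (-30)**2 = 900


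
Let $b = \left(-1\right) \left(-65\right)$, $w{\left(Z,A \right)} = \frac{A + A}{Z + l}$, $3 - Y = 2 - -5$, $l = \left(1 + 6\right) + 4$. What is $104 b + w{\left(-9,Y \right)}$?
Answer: $6756$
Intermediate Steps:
$l = 11$ ($l = 7 + 4 = 11$)
$Y = -4$ ($Y = 3 - \left(2 - -5\right) = 3 - \left(2 + 5\right) = 3 - 7 = -4$)
$w{\left(Z,A \right)} = \frac{2 A}{11 + Z}$ ($w{\left(Z,A \right)} = \frac{A + A}{Z + 11} = \frac{2 A}{11 + Z}$)
$b = 65$
$104 b + w{\left(-9,Y \right)} = 104 \cdot 65 + 2 \left(-4\right) \frac{1}{11 - 9} = 6760 + 2 \left(-4\right) \frac{1}{2} = 6760 - 4 = 6756$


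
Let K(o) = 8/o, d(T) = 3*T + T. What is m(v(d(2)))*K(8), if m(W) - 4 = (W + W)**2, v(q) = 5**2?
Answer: 2504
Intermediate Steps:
d(T) = 4*T
v(q) = 25
m(W) = 4 + 4*W**2 (m(W) = 4 + (W + W)**2 = 4 + (2*W)**2 = 4 + 4*W**2)
m(v(d(2)))*K(8) = (4 + 4*25**2)*(8/8) = (4 + 4*625)*(8*(1/8)) = (4 + 2500)*1 = 2504*1 = 2504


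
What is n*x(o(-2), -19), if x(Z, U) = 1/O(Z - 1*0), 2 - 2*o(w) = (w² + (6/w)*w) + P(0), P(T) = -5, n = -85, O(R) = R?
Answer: 170/3 ≈ 56.667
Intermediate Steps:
o(w) = ½ - w²/2 (o(w) = 1 - ((w² + (6/w)*w) - 5)/2 = 1 - ((w² + 6) - 5)/2 = 1 - ((6 + w²) - 5)/2 = 1 - (1 + w²)/2 = 1 + (-½ - w²/2) = ½ - w²/2)
x(Z, U) = 1/Z (x(Z, U) = 1/(Z - 1*0) = 1/(Z + 0) = 1/Z)
n*x(o(-2), -19) = -85/(½ - ½*(-2)²) = -85/(½ - ½*4) = -85/(½ - 2) = -85/(-3/2) = -85*(-⅔) = 170/3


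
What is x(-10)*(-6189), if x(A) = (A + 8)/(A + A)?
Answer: -6189/10 ≈ -618.90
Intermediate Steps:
x(A) = (8 + A)/(2*A) (x(A) = (8 + A)/((2*A)) = (8 + A)*(1/(2*A)) = (8 + A)/(2*A))
x(-10)*(-6189) = ((1/2)*(8 - 10)/(-10))*(-6189) = ((1/2)*(-1/10)*(-2))*(-6189) = (1/10)*(-6189) = -6189/10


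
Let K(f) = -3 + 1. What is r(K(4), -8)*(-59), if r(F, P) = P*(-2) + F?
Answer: -826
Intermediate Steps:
K(f) = -2
r(F, P) = F - 2*P (r(F, P) = -2*P + F = F - 2*P)
r(K(4), -8)*(-59) = (-2 - 2*(-8))*(-59) = (-2 + 16)*(-59) = 14*(-59) = -826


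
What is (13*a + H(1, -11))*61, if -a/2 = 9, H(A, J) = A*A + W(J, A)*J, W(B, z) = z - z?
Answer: -14213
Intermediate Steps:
W(B, z) = 0
H(A, J) = A² (H(A, J) = A*A + 0*J = A² + 0 = A²)
a = -18 (a = -2*9 = -18)
(13*a + H(1, -11))*61 = (13*(-18) + 1²)*61 = (-234 + 1)*61 = -233*61 = -14213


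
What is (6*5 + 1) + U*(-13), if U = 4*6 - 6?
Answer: -203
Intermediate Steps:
U = 18 (U = 24 - 6 = 18)
(6*5 + 1) + U*(-13) = (6*5 + 1) + 18*(-13) = (30 + 1) - 234 = 31 - 234 = -203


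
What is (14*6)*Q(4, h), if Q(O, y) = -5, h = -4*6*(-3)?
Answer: -420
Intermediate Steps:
h = 72 (h = -24*(-3) = 72)
(14*6)*Q(4, h) = (14*6)*(-5) = 84*(-5) = -420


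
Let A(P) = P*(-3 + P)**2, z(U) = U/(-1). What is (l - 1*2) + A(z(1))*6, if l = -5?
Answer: -103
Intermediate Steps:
z(U) = -U (z(U) = U*(-1) = -U)
(l - 1*2) + A(z(1))*6 = (-5 - 1*2) + ((-1*1)*(-3 - 1*1)**2)*6 = (-5 - 2) - (-3 - 1)**2*6 = -7 - 1*(-4)**2*6 = -7 - 1*16*6 = -7 - 16*6 = -7 - 96 = -103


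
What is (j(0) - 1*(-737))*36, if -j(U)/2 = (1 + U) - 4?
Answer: 26748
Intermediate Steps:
j(U) = 6 - 2*U (j(U) = -2*((1 + U) - 4) = -2*(-3 + U) = 6 - 2*U)
(j(0) - 1*(-737))*36 = ((6 - 2*0) - 1*(-737))*36 = ((6 + 0) + 737)*36 = (6 + 737)*36 = 743*36 = 26748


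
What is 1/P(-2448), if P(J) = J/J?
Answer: 1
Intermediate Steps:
P(J) = 1
1/P(-2448) = 1/1 = 1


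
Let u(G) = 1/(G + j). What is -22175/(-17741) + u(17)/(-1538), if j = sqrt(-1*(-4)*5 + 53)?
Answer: 7366410803/5893702128 + sqrt(73)/332208 ≈ 1.2499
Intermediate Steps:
j = sqrt(73) (j = sqrt(4*5 + 53) = sqrt(20 + 53) = sqrt(73) ≈ 8.5440)
u(G) = 1/(G + sqrt(73))
-22175/(-17741) + u(17)/(-1538) = -22175/(-17741) + 1/((17 + sqrt(73))*(-1538)) = -22175*(-1/17741) - 1/1538/(17 + sqrt(73)) = 22175/17741 - 1/(1538*(17 + sqrt(73)))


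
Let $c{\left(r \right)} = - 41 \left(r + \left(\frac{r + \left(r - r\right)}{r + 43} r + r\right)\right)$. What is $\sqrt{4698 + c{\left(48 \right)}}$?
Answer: $\frac{i \sqrt{2286102}}{91} \approx 16.615 i$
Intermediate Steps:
$c{\left(r \right)} = - 82 r - \frac{41 r^{2}}{43 + r}$ ($c{\left(r \right)} = - 41 \left(r + \left(\frac{r + 0}{43 + r} r + r\right)\right) = - 41 \left(r + \left(\frac{r}{43 + r} r + r\right)\right) = - 41 \left(r + \left(\frac{r^{2}}{43 + r} + r\right)\right) = - 41 \left(r + \left(r + \frac{r^{2}}{43 + r}\right)\right) = - 41 \left(2 r + \frac{r^{2}}{43 + r}\right) = - 82 r - \frac{41 r^{2}}{43 + r}$)
$\sqrt{4698 + c{\left(48 \right)}} = \sqrt{4698 - \frac{1968 \left(86 + 3 \cdot 48\right)}{43 + 48}} = \sqrt{4698 - \frac{1968 \left(86 + 144\right)}{91}} = \sqrt{4698 - 1968 \cdot \frac{1}{91} \cdot 230} = \sqrt{4698 - \frac{452640}{91}} = \sqrt{- \frac{25122}{91}} = \frac{i \sqrt{2286102}}{91}$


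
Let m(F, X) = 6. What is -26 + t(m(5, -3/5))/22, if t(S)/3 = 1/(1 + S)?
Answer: -4001/154 ≈ -25.981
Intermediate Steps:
t(S) = 3/(1 + S)
-26 + t(m(5, -3/5))/22 = -26 + (3/(1 + 6))/22 = -26 + (3/7)*(1/22) = -26 + 3/154 = -4001/154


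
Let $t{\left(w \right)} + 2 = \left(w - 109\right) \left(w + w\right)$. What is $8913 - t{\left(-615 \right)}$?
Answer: $-881605$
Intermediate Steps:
$t{\left(w \right)} = -2 + 2 w \left(-109 + w\right)$ ($t{\left(w \right)} = -2 + \left(w - 109\right) \left(w + w\right) = -2 + \left(-109 + w\right) 2 w = -2 + 2 w \left(-109 + w\right)$)
$8913 - t{\left(-615 \right)} = 8913 - \left(-2 - -134070 + 2 \left(-615\right)^{2}\right) = 8913 - \left(-2 + 134070 + 2 \cdot 378225\right) = 8913 - \left(-2 + 134070 + 756450\right) = 8913 - 890518 = -881605$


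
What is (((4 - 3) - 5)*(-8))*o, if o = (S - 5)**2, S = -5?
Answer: 3200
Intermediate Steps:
o = 100 (o = (-5 - 5)**2 = (-10)**2 = 100)
(((4 - 3) - 5)*(-8))*o = (((4 - 3) - 5)*(-8))*100 = ((1 - 5)*(-8))*100 = -4*(-8)*100 = 32*100 = 3200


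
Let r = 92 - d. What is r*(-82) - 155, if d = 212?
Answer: 9685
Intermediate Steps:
r = -120 (r = 92 - 1*212 = 92 - 212 = -120)
r*(-82) - 155 = -120*(-82) - 155 = 9840 - 155 = 9685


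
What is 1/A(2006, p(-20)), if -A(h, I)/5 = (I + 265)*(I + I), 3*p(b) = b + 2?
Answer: 1/15540 ≈ 6.4350e-5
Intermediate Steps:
p(b) = 2/3 + b/3 (p(b) = (b + 2)/3 = (2 + b)/3 = 2/3 + b/3)
A(h, I) = -10*I*(265 + I) (A(h, I) = -5*(I + 265)*(I + I) = -5*(265 + I)*2*I = -10*I*(265 + I))
1/A(2006, p(-20)) = 1/(-10*(2/3 + (1/3)*(-20))*(265 + (2/3 + (1/3)*(-20)))) = 1/(-10*(2/3 - 20/3)*(265 + (2/3 - 20/3))) = 1/(-10*(-6)*(265 - 6)) = 1/(-10*(-6)*259) = 1/15540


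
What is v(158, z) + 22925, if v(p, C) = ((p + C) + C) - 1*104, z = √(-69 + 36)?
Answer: 22979 + 2*I*√33 ≈ 22979.0 + 11.489*I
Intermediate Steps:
z = I*√33 (z = √(-33) = I*√33 ≈ 5.7446*I)
v(p, C) = -104 + p + 2*C (v(p, C) = ((C + p) + C) - 104 = (p + 2*C) - 104 = -104 + p + 2*C)
v(158, z) + 22925 = (-104 + 158 + 2*(I*√33)) + 22925 = (-104 + 158 + 2*I*√33) + 22925 = (54 + 2*I*√33) + 22925 = 22979 + 2*I*√33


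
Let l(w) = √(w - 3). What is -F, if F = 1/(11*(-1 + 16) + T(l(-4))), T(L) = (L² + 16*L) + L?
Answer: I/(-158*I + 17*√7) ≈ -0.0058547 + 0.0016666*I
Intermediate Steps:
l(w) = √(-3 + w)
T(L) = L² + 17*L
F = 1/(165 + I*√7*(17 + I*√7)) (F = 1/(11*(-1 + 16) + √(-3 - 4)*(17 + √(-3 - 4))) = 1/(11*15 + √(-7)*(17 + √(-7))) = 1/(165 + (I*√7)*(17 + I*√7)) = 1/(165 + I*√7*(17 + I*√7)) ≈ 0.0058547 - 0.0016666*I)
-F = -(-1)*I/(-158*I + 17*√7) = I/(-158*I + 17*√7)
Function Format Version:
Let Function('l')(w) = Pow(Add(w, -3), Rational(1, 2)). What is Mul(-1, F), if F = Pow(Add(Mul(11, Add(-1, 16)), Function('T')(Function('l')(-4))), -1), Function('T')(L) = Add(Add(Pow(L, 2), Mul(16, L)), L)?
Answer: Mul(I, Pow(Add(Mul(-158, I), Mul(17, Pow(7, Rational(1, 2)))), -1)) ≈ Add(-0.0058547, Mul(0.0016666, I))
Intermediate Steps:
Function('l')(w) = Pow(Add(-3, w), Rational(1, 2))
Function('T')(L) = Add(Pow(L, 2), Mul(17, L))
F = Pow(Add(165, Mul(I, Pow(7, Rational(1, 2)), Add(17, Mul(I, Pow(7, Rational(1, 2)))))), -1) (F = Pow(Add(Mul(11, Add(-1, 16)), Mul(Pow(Add(-3, -4), Rational(1, 2)), Add(17, Pow(Add(-3, -4), Rational(1, 2))))), -1) = Pow(Add(Mul(11, 15), Mul(Pow(-7, Rational(1, 2)), Add(17, Pow(-7, Rational(1, 2))))), -1) = Pow(Add(165, Mul(Mul(I, Pow(7, Rational(1, 2))), Add(17, Mul(I, Pow(7, Rational(1, 2)))))), -1) = Pow(Add(165, Mul(I, Pow(7, Rational(1, 2)), Add(17, Mul(I, Pow(7, Rational(1, 2)))))), -1) ≈ Add(0.0058547, Mul(-0.0016666, I)))
Mul(-1, F) = Mul(-1, Mul(-1, I, Pow(Add(Mul(-158, I), Mul(17, Pow(7, Rational(1, 2)))), -1))) = Mul(I, Pow(Add(Mul(-158, I), Mul(17, Pow(7, Rational(1, 2)))), -1))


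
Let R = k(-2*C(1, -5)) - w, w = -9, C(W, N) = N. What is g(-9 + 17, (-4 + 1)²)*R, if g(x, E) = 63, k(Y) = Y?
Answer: 1197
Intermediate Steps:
R = 19 (R = -2*(-5) - 1*(-9) = 10 + 9 = 19)
g(-9 + 17, (-4 + 1)²)*R = 63*19 = 1197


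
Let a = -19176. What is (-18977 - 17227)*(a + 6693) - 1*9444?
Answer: 451925088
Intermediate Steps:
(-18977 - 17227)*(a + 6693) - 1*9444 = (-18977 - 17227)*(-19176 + 6693) - 1*9444 = -36204*(-12483) - 9444 = 451934532 - 9444 = 451925088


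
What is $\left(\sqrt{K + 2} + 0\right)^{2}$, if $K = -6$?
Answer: $-4$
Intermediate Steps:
$\left(\sqrt{K + 2} + 0\right)^{2} = \left(\sqrt{-6 + 2} + 0\right)^{2} = \left(\sqrt{-4} + 0\right)^{2} = \left(2 i + 0\right)^{2} = \left(2 i\right)^{2} = -4$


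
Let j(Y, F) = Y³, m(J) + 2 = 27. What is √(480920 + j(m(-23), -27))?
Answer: √496545 ≈ 704.66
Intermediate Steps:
m(J) = 25 (m(J) = -2 + 27 = 25)
√(480920 + j(m(-23), -27)) = √(480920 + 25³) = √(480920 + 15625) = √496545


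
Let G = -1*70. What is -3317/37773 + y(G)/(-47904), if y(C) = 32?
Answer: -1667774/18848727 ≈ -0.088482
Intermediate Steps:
G = -70
-3317/37773 + y(G)/(-47904) = -3317/37773 + 32/(-47904) = -3317*1/37773 + 32*(-1/47904) = -3317/37773 - 1/1497 = -1667774/18848727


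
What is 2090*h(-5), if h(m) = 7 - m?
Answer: 25080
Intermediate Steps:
2090*h(-5) = 2090*(7 - 1*(-5)) = 2090*(7 + 5) = 2090*12 = 25080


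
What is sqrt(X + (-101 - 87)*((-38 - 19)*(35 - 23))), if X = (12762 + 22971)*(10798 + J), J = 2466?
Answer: 4*sqrt(29630694) ≈ 21774.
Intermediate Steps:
X = 473962512 (X = (12762 + 22971)*(10798 + 2466) = 35733*13264 = 473962512)
sqrt(X + (-101 - 87)*((-38 - 19)*(35 - 23))) = sqrt(473962512 + (-101 - 87)*((-38 - 19)*(35 - 23))) = sqrt(473962512 - (-10716)*12) = sqrt(473962512 - 188*(-684)) = sqrt(473962512 + 128592) = sqrt(474091104) = 4*sqrt(29630694)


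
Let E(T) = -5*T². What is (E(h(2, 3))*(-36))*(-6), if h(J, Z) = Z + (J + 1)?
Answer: -38880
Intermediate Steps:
h(J, Z) = 1 + J + Z (h(J, Z) = Z + (1 + J) = 1 + J + Z)
(E(h(2, 3))*(-36))*(-6) = (-5*(1 + 2 + 3)²*(-36))*(-6) = (-5*6²*(-36))*(-6) = (-5*36*(-36))*(-6) = -180*(-36)*(-6) = 6480*(-6) = -38880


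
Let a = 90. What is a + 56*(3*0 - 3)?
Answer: -78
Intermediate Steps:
a + 56*(3*0 - 3) = 90 + 56*(3*0 - 3) = 90 + 56*(0 - 3) = 90 + 56*(-3) = 90 - 168 = -78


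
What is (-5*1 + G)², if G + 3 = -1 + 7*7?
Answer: 1600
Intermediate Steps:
G = 45 (G = -3 + (-1 + 7*7) = -3 + (-1 + 49) = -3 + 48 = 45)
(-5*1 + G)² = (-5*1 + 45)² = (-5 + 45)² = 40² = 1600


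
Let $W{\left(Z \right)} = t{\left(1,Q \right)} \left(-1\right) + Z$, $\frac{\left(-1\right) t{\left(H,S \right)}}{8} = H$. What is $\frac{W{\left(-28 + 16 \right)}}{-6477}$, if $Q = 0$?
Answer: $\frac{4}{6477} \approx 0.00061757$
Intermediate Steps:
$t{\left(H,S \right)} = - 8 H$
$W{\left(Z \right)} = 8 + Z$ ($W{\left(Z \right)} = \left(-8\right) 1 \left(-1\right) + Z = \left(-8\right) \left(-1\right) + Z = 8 + Z$)
$\frac{W{\left(-28 + 16 \right)}}{-6477} = \frac{8 + \left(-28 + 16\right)}{-6477} = \left(8 - 12\right) \left(- \frac{1}{6477}\right) = \left(-4\right) \left(- \frac{1}{6477}\right) = \frac{4}{6477}$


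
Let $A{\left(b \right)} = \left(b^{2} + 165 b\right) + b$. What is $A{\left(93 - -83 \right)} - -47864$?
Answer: $108056$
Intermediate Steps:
$A{\left(b \right)} = b^{2} + 166 b$
$A{\left(93 - -83 \right)} - -47864 = \left(93 - -83\right) \left(166 + \left(93 - -83\right)\right) - -47864 = \left(93 + 83\right) \left(166 + \left(93 + 83\right)\right) + 47864 = 176 \left(166 + 176\right) + 47864 = 176 \cdot 342 + 47864 = 60192 + 47864 = 108056$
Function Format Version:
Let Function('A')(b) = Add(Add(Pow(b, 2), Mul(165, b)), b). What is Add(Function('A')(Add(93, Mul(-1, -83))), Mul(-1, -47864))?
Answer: 108056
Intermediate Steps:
Function('A')(b) = Add(Pow(b, 2), Mul(166, b))
Add(Function('A')(Add(93, Mul(-1, -83))), Mul(-1, -47864)) = Add(Mul(Add(93, Mul(-1, -83)), Add(166, Add(93, Mul(-1, -83)))), Mul(-1, -47864)) = Add(Mul(Add(93, 83), Add(166, Add(93, 83))), 47864) = Add(Mul(176, Add(166, 176)), 47864) = Add(Mul(176, 342), 47864) = Add(60192, 47864) = 108056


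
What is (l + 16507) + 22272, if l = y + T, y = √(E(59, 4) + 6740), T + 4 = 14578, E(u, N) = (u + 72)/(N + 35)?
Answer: 53353 + √10256649/39 ≈ 53435.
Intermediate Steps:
E(u, N) = (72 + u)/(35 + N)
T = 14574 (T = -4 + 14578 = 14574)
y = √10256649/39 (y = √((72 + 59)/(35 + 4) + 6740) = √(131/39 + 6740) = √(262991/39) = √10256649/39 ≈ 82.118)
l = 14574 + √10256649/39 (l = √10256649/39 + 14574 = 14574 + √10256649/39 ≈ 14656.)
(l + 16507) + 22272 = ((14574 + √10256649/39) + 16507) + 22272 = (31081 + √10256649/39) + 22272 = 53353 + √10256649/39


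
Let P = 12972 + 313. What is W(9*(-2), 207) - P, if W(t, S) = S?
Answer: -13078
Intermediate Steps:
P = 13285
W(9*(-2), 207) - P = 207 - 1*13285 = 207 - 13285 = -13078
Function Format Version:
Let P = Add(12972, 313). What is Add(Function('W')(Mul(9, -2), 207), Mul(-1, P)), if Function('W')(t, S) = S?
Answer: -13078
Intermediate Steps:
P = 13285
Add(Function('W')(Mul(9, -2), 207), Mul(-1, P)) = Add(207, Mul(-1, 13285)) = Add(207, -13285) = -13078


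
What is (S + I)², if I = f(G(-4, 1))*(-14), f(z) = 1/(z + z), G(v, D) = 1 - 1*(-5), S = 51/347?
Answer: 4507129/4334724 ≈ 1.0398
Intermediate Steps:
S = 51/347 (S = 51*(1/347) = 51/347 ≈ 0.14697)
G(v, D) = 6 (G(v, D) = 1 + 5 = 6)
f(z) = 1/(2*z)
I = -7/6 (I = ((½)/6)*(-14) = ((½)*(⅙))*(-14) = (1/12)*(-14) = -7/6 ≈ -1.1667)
(S + I)² = (51/347 - 7/6)² = (-2123/2082)² = 4507129/4334724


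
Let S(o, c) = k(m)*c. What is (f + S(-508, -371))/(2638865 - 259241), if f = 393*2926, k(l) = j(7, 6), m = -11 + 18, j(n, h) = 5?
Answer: 1148063/2379624 ≈ 0.48246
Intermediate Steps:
m = 7
k(l) = 5
S(o, c) = 5*c
f = 1149918
(f + S(-508, -371))/(2638865 - 259241) = (1149918 + 5*(-371))/(2638865 - 259241) = (1149918 - 1855)/2379624 = 1148063*(1/2379624) = 1148063/2379624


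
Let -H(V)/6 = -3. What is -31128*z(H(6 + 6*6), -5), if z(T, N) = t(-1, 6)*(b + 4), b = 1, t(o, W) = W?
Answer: -933840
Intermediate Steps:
H(V) = 18 (H(V) = -6*(-3) = 18)
z(T, N) = 30 (z(T, N) = 6*(1 + 4) = 6*5 = 30)
-31128*z(H(6 + 6*6), -5) = -31128*30 = -933840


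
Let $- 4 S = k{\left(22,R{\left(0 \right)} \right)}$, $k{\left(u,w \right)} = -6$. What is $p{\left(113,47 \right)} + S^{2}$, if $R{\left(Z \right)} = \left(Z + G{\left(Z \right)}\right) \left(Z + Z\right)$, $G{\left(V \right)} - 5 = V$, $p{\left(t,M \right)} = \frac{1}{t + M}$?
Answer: $\frac{361}{160} \approx 2.2562$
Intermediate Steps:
$p{\left(t,M \right)} = \frac{1}{M + t}$
$G{\left(V \right)} = 5 + V$
$R{\left(Z \right)} = 2 Z \left(5 + 2 Z\right)$ ($R{\left(Z \right)} = \left(Z + \left(5 + Z\right)\right) \left(Z + Z\right) = \left(5 + 2 Z\right) 2 Z = 2 Z \left(5 + 2 Z\right)$)
$S = \frac{3}{2}$ ($S = \left(- \frac{1}{4}\right) \left(-6\right) = \frac{3}{2} \approx 1.5$)
$p{\left(113,47 \right)} + S^{2} = \frac{1}{47 + 113} + \left(\frac{3}{2}\right)^{2} = \frac{1}{160} + \frac{9}{4} = \frac{361}{160}$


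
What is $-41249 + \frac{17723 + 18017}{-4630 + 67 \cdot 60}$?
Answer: $- \frac{2519763}{61} \approx -41308.0$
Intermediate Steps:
$-41249 + \frac{17723 + 18017}{-4630 + 67 \cdot 60} = -41249 + \frac{35740}{-4630 + 4020} = -41249 + \frac{35740}{-610} = -41249 + 35740 \left(- \frac{1}{610}\right) = -41249 - \frac{3574}{61} = - \frac{2519763}{61}$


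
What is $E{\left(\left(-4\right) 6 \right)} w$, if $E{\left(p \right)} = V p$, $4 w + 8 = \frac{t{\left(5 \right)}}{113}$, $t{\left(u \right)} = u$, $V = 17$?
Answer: $\frac{91698}{113} \approx 811.49$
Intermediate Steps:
$w = - \frac{899}{452}$ ($w = -2 + \frac{5 \cdot \frac{1}{113}}{4} = -2 + \frac{1}{4} \cdot \frac{5}{113} = -2 + \frac{5}{452} = - \frac{899}{452} \approx -1.9889$)
$E{\left(p \right)} = 17 p$
$E{\left(\left(-4\right) 6 \right)} w = 17 \left(\left(-4\right) 6\right) \left(- \frac{899}{452}\right) = 17 \left(-24\right) \left(- \frac{899}{452}\right) = \left(-408\right) \left(- \frac{899}{452}\right) = \frac{91698}{113}$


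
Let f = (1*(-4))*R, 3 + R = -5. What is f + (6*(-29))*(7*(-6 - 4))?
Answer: 12212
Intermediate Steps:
R = -8 (R = -3 - 5 = -8)
f = 32 (f = (1*(-4))*(-8) = -4*(-8) = 32)
f + (6*(-29))*(7*(-6 - 4)) = 32 + (6*(-29))*(7*(-6 - 4)) = 32 - 1218*(-10) = 32 - 174*(-70) = 32 + 12180 = 12212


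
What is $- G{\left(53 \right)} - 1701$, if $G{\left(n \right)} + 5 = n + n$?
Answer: $-1802$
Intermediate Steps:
$G{\left(n \right)} = -5 + 2 n$ ($G{\left(n \right)} = -5 + \left(n + n\right) = -5 + 2 n$)
$- G{\left(53 \right)} - 1701 = - (-5 + 2 \cdot 53) - 1701 = - (-5 + 106) - 1701 = \left(-1\right) 101 - 1701 = -101 - 1701 = -1802$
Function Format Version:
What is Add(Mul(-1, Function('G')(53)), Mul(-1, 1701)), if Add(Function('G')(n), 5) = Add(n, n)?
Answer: -1802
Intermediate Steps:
Function('G')(n) = Add(-5, Mul(2, n)) (Function('G')(n) = Add(-5, Add(n, n)) = Add(-5, Mul(2, n)))
Add(Mul(-1, Function('G')(53)), Mul(-1, 1701)) = Add(Mul(-1, Add(-5, Mul(2, 53))), Mul(-1, 1701)) = Add(Mul(-1, Add(-5, 106)), -1701) = Add(Mul(-1, 101), -1701) = Add(-101, -1701) = -1802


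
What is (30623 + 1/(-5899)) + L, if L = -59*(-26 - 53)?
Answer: 208140315/5899 ≈ 35284.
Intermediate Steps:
L = 4661 (L = -59*(-79) = 4661)
(30623 + 1/(-5899)) + L = (30623 + 1/(-5899)) + 4661 = (30623 - 1/5899) + 4661 = 180645076/5899 + 4661 = 208140315/5899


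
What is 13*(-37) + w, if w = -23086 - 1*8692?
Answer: -32259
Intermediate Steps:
w = -31778 (w = -23086 - 8692 = -31778)
13*(-37) + w = 13*(-37) - 31778 = -481 - 31778 = -32259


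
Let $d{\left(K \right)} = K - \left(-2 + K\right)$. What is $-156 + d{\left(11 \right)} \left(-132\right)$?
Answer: $-420$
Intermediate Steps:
$d{\left(K \right)} = 2$
$-156 + d{\left(11 \right)} \left(-132\right) = -156 + 2 \left(-132\right) = -156 - 264 = -420$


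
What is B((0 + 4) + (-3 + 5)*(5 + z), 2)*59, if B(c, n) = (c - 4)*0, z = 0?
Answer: 0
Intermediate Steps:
B(c, n) = 0 (B(c, n) = (-4 + c)*0 = 0)
B((0 + 4) + (-3 + 5)*(5 + z), 2)*59 = 0*59 = 0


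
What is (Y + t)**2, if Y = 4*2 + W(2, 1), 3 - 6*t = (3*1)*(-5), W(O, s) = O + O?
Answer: 225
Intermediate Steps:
W(O, s) = 2*O
t = 3 (t = 1/2 - 3*1*(-5)/6 = 1/2 - (-5)/2 = 1/2 - 1/6*(-15) = 1/2 + 5/2 = 3)
Y = 12 (Y = 4*2 + 2*2 = 8 + 4 = 12)
(Y + t)**2 = (12 + 3)**2 = 15**2 = 225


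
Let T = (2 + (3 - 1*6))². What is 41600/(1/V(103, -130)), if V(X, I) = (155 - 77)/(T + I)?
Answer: -1081600/43 ≈ -25154.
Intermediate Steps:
T = 1 (T = (2 + (3 - 6))² = (2 - 3)² = (-1)² = 1)
V(X, I) = 78/(1 + I) (V(X, I) = (155 - 77)/(1 + I) = 78/(1 + I))
41600/(1/V(103, -130)) = 41600/(1/(78/(1 - 130))) = 41600/(1/(78/(-129))) = 41600/(1/(78*(-1/129))) = 41600/(1/(-26/43)) = 41600/(-43/26) = 41600*(-26/43) = -1081600/43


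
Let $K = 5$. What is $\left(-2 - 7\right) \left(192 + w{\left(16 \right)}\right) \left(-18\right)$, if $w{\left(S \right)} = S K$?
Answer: $44064$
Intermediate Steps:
$w{\left(S \right)} = 5 S$ ($w{\left(S \right)} = S 5 = 5 S$)
$\left(-2 - 7\right) \left(192 + w{\left(16 \right)}\right) \left(-18\right) = \left(-2 - 7\right) \left(192 + 5 \cdot 16\right) \left(-18\right) = \left(-2 - 7\right) \left(192 + 80\right) \left(-18\right) = - 9 \cdot 272 \left(-18\right) = \left(-9\right) \left(-4896\right) = 44064$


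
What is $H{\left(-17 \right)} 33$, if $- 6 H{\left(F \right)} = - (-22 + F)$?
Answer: $- \frac{429}{2} \approx -214.5$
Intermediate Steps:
$H{\left(F \right)} = - \frac{11}{3} + \frac{F}{6}$ ($H{\left(F \right)} = - \frac{\left(-1\right) \left(-22 + F\right)}{6} = - \frac{22 - F}{6} = - \frac{11}{3} + \frac{F}{6}$)
$H{\left(-17 \right)} 33 = \left(- \frac{11}{3} + \frac{1}{6} \left(-17\right)\right) 33 = \left(- \frac{11}{3} - \frac{17}{6}\right) 33 = \left(- \frac{13}{2}\right) 33 = - \frac{429}{2}$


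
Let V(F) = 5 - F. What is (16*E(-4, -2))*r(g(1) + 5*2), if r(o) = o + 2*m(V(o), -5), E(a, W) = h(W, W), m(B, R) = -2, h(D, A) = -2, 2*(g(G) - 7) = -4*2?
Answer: -288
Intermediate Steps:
g(G) = 3 (g(G) = 7 + (-4*2)/2 = 7 + (½)*(-8) = 7 - 4 = 3)
E(a, W) = -2
r(o) = -4 + o (r(o) = o + 2*(-2) = o - 4 = -4 + o)
(16*E(-4, -2))*r(g(1) + 5*2) = (16*(-2))*(-4 + (3 + 5*2)) = -32*(-4 + (3 + 10)) = -32*(-4 + 13) = -32*9 = -288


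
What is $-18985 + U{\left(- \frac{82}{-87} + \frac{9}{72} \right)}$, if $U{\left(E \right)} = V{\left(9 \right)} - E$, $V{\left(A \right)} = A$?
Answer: $- \frac{13208039}{696} \approx -18977.0$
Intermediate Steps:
$U{\left(E \right)} = 9 - E$
$-18985 + U{\left(- \frac{82}{-87} + \frac{9}{72} \right)} = -18985 - \left(-9 + \frac{1}{8} + \frac{82}{87}\right) = -18985 + \left(9 - \left(\frac{82}{87} + \frac{1}{8}\right)\right) = -18985 + \left(9 - \frac{743}{696}\right) = -18985 + \frac{5521}{696} = - \frac{13208039}{696}$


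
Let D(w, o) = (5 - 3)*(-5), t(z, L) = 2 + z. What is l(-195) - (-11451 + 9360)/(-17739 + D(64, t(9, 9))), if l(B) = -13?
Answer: -232828/17749 ≈ -13.118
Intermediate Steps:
D(w, o) = -10 (D(w, o) = 2*(-5) = -10)
l(-195) - (-11451 + 9360)/(-17739 + D(64, t(9, 9))) = -13 - (-11451 + 9360)/(-17739 - 10) = -13 - (-2091)/(-17749) = -13 - (-2091)*(-1)/17749 = -13 - 1*2091/17749 = -13 - 2091/17749 = -232828/17749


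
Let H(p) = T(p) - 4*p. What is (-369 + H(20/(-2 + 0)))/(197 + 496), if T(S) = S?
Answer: -113/231 ≈ -0.48918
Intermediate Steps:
H(p) = -3*p (H(p) = p - 4*p = -3*p)
(-369 + H(20/(-2 + 0)))/(197 + 496) = (-369 - 60/(-2 + 0))/(197 + 496) = (-369 - 60/(-2))/693 = (-369 - 60*(-1)/2)*(1/693) = (-369 - 3*(-10))*(1/693) = (-369 + 30)*(1/693) = -339*1/693 = -113/231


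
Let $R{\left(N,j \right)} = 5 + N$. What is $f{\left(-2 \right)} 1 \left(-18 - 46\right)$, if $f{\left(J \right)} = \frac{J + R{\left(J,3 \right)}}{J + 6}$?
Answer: $-16$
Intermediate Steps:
$f{\left(J \right)} = \frac{5 + 2 J}{6 + J}$ ($f{\left(J \right)} = \frac{J + \left(5 + J\right)}{J + 6} = \frac{5 + 2 J}{6 + J}$)
$f{\left(-2 \right)} 1 \left(-18 - 46\right) = \frac{5 + 2 \left(-2\right)}{6 - 2} \cdot 1 \left(-18 - 46\right) = \frac{5 - 4}{4} \cdot 1 \left(-64\right) = \frac{1}{4} \cdot 1 \cdot 1 \left(-64\right) = \frac{1}{4} \cdot 1 \left(-64\right) = \frac{1}{4} \left(-64\right) = -16$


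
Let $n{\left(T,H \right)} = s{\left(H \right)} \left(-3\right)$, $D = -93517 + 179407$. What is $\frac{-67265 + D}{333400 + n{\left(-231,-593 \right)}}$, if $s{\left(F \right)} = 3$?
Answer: $\frac{18625}{333391} \approx 0.055865$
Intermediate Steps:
$D = 85890$
$n{\left(T,H \right)} = -9$ ($n{\left(T,H \right)} = 3 \left(-3\right) = -9$)
$\frac{-67265 + D}{333400 + n{\left(-231,-593 \right)}} = \frac{-67265 + 85890}{333400 - 9} = \frac{18625}{333391}$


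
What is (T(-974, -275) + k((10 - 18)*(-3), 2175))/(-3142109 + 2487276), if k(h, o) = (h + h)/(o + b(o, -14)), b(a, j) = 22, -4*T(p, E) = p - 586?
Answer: -856878/1438668101 ≈ -0.00059561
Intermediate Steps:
T(p, E) = 293/2 - p/4 (T(p, E) = -(p - 586)/4 = -(-586 + p)/4 = 293/2 - p/4)
k(h, o) = 2*h/(22 + o) (k(h, o) = (h + h)/(o + 22) = (2*h)/(22 + o) = 2*h/(22 + o))
(T(-974, -275) + k((10 - 18)*(-3), 2175))/(-3142109 + 2487276) = ((293/2 - ¼*(-974)) + 2*((10 - 18)*(-3))/(22 + 2175))/(-3142109 + 2487276) = ((293/2 + 487/2) + 2*(-8*(-3))/2197)/(-654833) = (390 + 2*24*(1/2197))*(-1/654833) = (390 + 48/2197)*(-1/654833) = (856878/2197)*(-1/654833) = -856878/1438668101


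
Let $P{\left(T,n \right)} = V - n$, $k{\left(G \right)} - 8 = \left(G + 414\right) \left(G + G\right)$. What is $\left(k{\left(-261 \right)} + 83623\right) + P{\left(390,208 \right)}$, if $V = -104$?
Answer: $3453$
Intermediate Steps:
$k{\left(G \right)} = 8 + 2 G \left(414 + G\right)$ ($k{\left(G \right)} = 8 + \left(G + 414\right) \left(G + G\right) = 8 + \left(414 + G\right) 2 G = 8 + 2 G \left(414 + G\right)$)
$P{\left(T,n \right)} = -104 - n$
$\left(k{\left(-261 \right)} + 83623\right) + P{\left(390,208 \right)} = \left(\left(8 + 2 \left(-261\right)^{2} + 828 \left(-261\right)\right) + 83623\right) - 312 = \left(\left(8 + 2 \cdot 68121 - 216108\right) + 83623\right) - 312 = \left(\left(8 + 136242 - 216108\right) + 83623\right) - 312 = \left(-79858 + 83623\right) - 312 = 3765 - 312 = 3453$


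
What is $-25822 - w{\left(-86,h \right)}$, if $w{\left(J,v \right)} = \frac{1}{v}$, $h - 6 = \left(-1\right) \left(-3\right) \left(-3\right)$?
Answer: $- \frac{77465}{3} \approx -25822.0$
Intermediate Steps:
$h = -3$ ($h = 6 + \left(-1\right) \left(-3\right) \left(-3\right) = 6 + 3 \left(-3\right) = 6 - 9 = -3$)
$-25822 - w{\left(-86,h \right)} = -25822 - \frac{1}{-3} = -25822 - - \frac{1}{3} = -25822 + \frac{1}{3} = - \frac{77465}{3}$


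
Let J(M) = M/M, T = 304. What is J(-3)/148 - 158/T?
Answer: -2885/5624 ≈ -0.51298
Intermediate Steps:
J(M) = 1
J(-3)/148 - 158/T = 1/148 - 158/304 = 1*(1/148) - 158*1/304 = 1/148 - 79/152 = -2885/5624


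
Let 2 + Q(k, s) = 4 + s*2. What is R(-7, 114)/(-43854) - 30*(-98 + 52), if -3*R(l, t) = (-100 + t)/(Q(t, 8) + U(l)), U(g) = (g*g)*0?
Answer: 1634000047/1184058 ≈ 1380.0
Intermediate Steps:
Q(k, s) = 2 + 2*s (Q(k, s) = -2 + (4 + s*2) = -2 + (4 + 2*s) = 2 + 2*s)
U(g) = 0 (U(g) = g²*0 = 0)
R(l, t) = 50/27 - t/54 (R(l, t) = -(-100 + t)/(3*((2 + 2*8) + 0)) = -(-100 + t)/(3*((2 + 16) + 0)) = -(-100 + t)/(3*(18 + 0)) = -(-100 + t)/(3*18) = -(-50/9 + t/18)/3 = 50/27 - t/54)
R(-7, 114)/(-43854) - 30*(-98 + 52) = (50/27 - 1/54*114)/(-43854) - 30*(-98 + 52) = (50/27 - 19/9)*(-1/43854) - 30*(-46) = -7/27*(-1/43854) - 1*(-1380) = 7/1184058 + 1380 = 1634000047/1184058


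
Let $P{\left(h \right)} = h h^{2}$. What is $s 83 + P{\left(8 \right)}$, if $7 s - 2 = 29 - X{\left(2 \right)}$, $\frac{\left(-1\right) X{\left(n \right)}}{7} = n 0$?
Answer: $\frac{6157}{7} \approx 879.57$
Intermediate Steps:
$X{\left(n \right)} = 0$ ($X{\left(n \right)} = - 7 n 0 = \left(-7\right) 0 = 0$)
$s = \frac{31}{7}$ ($s = \frac{2}{7} + \frac{29 - 0}{7} = \frac{2}{7} + \frac{29 + 0}{7} = \frac{2}{7} + \frac{1}{7} \cdot 29 = \frac{2}{7} + \frac{29}{7} = \frac{31}{7} \approx 4.4286$)
$P{\left(h \right)} = h^{3}$
$s 83 + P{\left(8 \right)} = \frac{31}{7} \cdot 83 + 8^{3} = \frac{2573}{7} + 512 = \frac{6157}{7}$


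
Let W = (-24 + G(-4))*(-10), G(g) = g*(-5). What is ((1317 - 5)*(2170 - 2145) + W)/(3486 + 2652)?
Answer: 16420/3069 ≈ 5.3503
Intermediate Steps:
G(g) = -5*g
W = 40 (W = (-24 - 5*(-4))*(-10) = (-24 + 20)*(-10) = -4*(-10) = 40)
((1317 - 5)*(2170 - 2145) + W)/(3486 + 2652) = ((1317 - 5)*(2170 - 2145) + 40)/(3486 + 2652) = (1312*25 + 40)/6138 = (32800 + 40)*(1/6138) = 32840*(1/6138) = 16420/3069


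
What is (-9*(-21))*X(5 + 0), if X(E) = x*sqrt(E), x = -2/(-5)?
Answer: 378*sqrt(5)/5 ≈ 169.05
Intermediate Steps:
x = 2/5 (x = -2*(-1/5) = 2/5 ≈ 0.40000)
X(E) = 2*sqrt(E)/5
(-9*(-21))*X(5 + 0) = (-9*(-21))*(2*sqrt(5 + 0)/5) = 189*(2*sqrt(5)/5) = 378*sqrt(5)/5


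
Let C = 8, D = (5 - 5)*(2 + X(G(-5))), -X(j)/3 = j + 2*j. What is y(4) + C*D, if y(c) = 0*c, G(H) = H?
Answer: 0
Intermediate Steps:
y(c) = 0
X(j) = -9*j (X(j) = -3*(j + 2*j) = -9*j)
D = 0 (D = (5 - 5)*(2 - 9*(-5)) = 0*(2 + 45) = 0*47 = 0)
y(4) + C*D = 0 + 8*0 = 0 + 0 = 0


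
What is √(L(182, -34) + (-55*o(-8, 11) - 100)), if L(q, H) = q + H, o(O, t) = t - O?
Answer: I*√997 ≈ 31.575*I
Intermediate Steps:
L(q, H) = H + q
√(L(182, -34) + (-55*o(-8, 11) - 100)) = √((-34 + 182) + (-55*(11 - 1*(-8)) - 100)) = √(148 + (-55*(11 + 8) - 100)) = √(148 + (-55*19 - 100)) = √(148 + (-1045 - 100)) = √(148 - 1145) = √(-997) = I*√997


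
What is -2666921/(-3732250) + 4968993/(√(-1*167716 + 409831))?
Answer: 2666921/3732250 + 1656331*√242115/80705 ≈ 10099.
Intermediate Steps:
-2666921/(-3732250) + 4968993/(√(-1*167716 + 409831)) = -2666921*(-1/3732250) + 4968993/(√(-167716 + 409831)) = 2666921/3732250 + 4968993/(√242115) = 2666921/3732250 + 4968993*(√242115/242115) = 2666921/3732250 + 1656331*√242115/80705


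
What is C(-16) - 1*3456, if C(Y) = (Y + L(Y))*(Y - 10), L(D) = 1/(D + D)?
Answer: -48627/16 ≈ -3039.2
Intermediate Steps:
L(D) = 1/(2*D)
C(Y) = (-10 + Y)*(Y + 1/(2*Y)) (C(Y) = (Y + 1/(2*Y))*(Y - 10) = (Y + 1/(2*Y))*(-10 + Y) = (-10 + Y)*(Y + 1/(2*Y)))
C(-16) - 1*3456 = (½ + (-16)² - 10*(-16) - 5/(-16)) - 1*3456 = (½ + 256 + 160 - 5*(-1/16)) - 3456 = (½ + 256 + 160 + 5/16) - 3456 = 6669/16 - 3456 = -48627/16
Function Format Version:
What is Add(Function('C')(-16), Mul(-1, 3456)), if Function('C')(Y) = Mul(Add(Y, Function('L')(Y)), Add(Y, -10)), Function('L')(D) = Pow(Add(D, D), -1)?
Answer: Rational(-48627, 16) ≈ -3039.2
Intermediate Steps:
Function('L')(D) = Mul(Rational(1, 2), Pow(D, -1)) (Function('L')(D) = Pow(Mul(2, D), -1) = Mul(Rational(1, 2), Pow(D, -1)))
Function('C')(Y) = Mul(Add(-10, Y), Add(Y, Mul(Rational(1, 2), Pow(Y, -1)))) (Function('C')(Y) = Mul(Add(Y, Mul(Rational(1, 2), Pow(Y, -1))), Add(Y, -10)) = Mul(Add(Y, Mul(Rational(1, 2), Pow(Y, -1))), Add(-10, Y)) = Mul(Add(-10, Y), Add(Y, Mul(Rational(1, 2), Pow(Y, -1)))))
Add(Function('C')(-16), Mul(-1, 3456)) = Add(Add(Rational(1, 2), Pow(-16, 2), Mul(-10, -16), Mul(-5, Pow(-16, -1))), Mul(-1, 3456)) = Add(Add(Rational(1, 2), 256, 160, Mul(-5, Rational(-1, 16))), -3456) = Add(Add(Rational(1, 2), 256, 160, Rational(5, 16)), -3456) = Add(Rational(6669, 16), -3456) = Rational(-48627, 16)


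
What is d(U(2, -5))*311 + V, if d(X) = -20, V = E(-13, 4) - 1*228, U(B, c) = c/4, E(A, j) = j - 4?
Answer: -6448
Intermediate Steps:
E(A, j) = -4 + j
U(B, c) = c/4 (U(B, c) = c*(¼) = c/4)
V = -228 (V = (-4 + 4) - 1*228 = 0 - 228 = -228)
d(U(2, -5))*311 + V = -20*311 - 228 = -6220 - 228 = -6448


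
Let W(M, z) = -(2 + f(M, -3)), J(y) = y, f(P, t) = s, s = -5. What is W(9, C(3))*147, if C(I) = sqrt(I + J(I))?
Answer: 441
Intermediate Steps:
f(P, t) = -5
C(I) = sqrt(2)*sqrt(I) (C(I) = sqrt(I + I) = sqrt(2*I) = sqrt(2)*sqrt(I))
W(M, z) = 3 (W(M, z) = -(2 - 5) = -1*(-3) = 3)
W(9, C(3))*147 = 3*147 = 441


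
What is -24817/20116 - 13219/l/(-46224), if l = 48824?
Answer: -130859221171/106071507072 ≈ -1.2337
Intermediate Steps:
-24817/20116 - 13219/l/(-46224) = -24817/20116 - 13219/48824/(-46224) = -24817*1/20116 - 13219*1/48824*(-1/46224) = -24817/20116 - 13219/48824*(-1/46224) = -24817/20116 + 13219/2256840576 = -130859221171/106071507072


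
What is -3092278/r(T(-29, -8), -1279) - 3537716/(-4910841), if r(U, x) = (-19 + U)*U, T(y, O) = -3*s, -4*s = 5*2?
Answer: 1557537509108/43442055 ≈ 35853.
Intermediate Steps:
s = -5/2 (s = -5*2/4 = -¼*10 = -5/2 ≈ -2.5000)
T(y, O) = 15/2 (T(y, O) = -3*(-5/2) = 15/2)
r(U, x) = U*(-19 + U)
-3092278/r(T(-29, -8), -1279) - 3537716/(-4910841) = -3092278*2/(15*(-19 + 15/2)) - 3537716/(-4910841) = -3092278/((15/2)*(-23/2)) - 3537716*(-1/4910841) = -3092278/(-345/4) + 272132/377757 = -3092278*(-4/345) + 272132/377757 = 12369112/345 + 272132/377757 = 1557537509108/43442055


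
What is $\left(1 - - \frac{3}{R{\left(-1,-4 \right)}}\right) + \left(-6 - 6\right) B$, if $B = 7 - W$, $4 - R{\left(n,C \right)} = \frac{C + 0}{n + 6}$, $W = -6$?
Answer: $- \frac{1235}{8} \approx -154.38$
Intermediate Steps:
$R{\left(n,C \right)} = 4 - \frac{C}{6 + n}$ ($R{\left(n,C \right)} = 4 - \frac{C + 0}{n + 6} = 4 - \frac{C}{6 + n}$)
$B = 13$ ($B = 7 - -6 = 7 + 6 = 13$)
$\left(1 - - \frac{3}{R{\left(-1,-4 \right)}}\right) + \left(-6 - 6\right) B = \left(1 - - \frac{3}{\frac{1}{6 - 1} \left(24 - -4 + 4 \left(-1\right)\right)}\right) + \left(-6 - 6\right) 13 = \left(1 - - \frac{3}{\frac{1}{5} \left(24 + 4 - 4\right)}\right) + \left(-6 - 6\right) 13 = \left(1 - - \frac{3}{\frac{1}{5} \cdot 24}\right) - 156 = \left(1 - - \frac{3}{\frac{24}{5}}\right) - 156 = \left(1 - \left(-3\right) \frac{5}{24}\right) - 156 = \left(1 - - \frac{5}{8}\right) - 156 = \left(1 + \frac{5}{8}\right) - 156 = \frac{13}{8} - 156 = - \frac{1235}{8}$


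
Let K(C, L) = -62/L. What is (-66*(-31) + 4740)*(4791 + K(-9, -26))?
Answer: 32527908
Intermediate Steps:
(-66*(-31) + 4740)*(4791 + K(-9, -26)) = (-66*(-31) + 4740)*(4791 - 62/(-26)) = (2046 + 4740)*(4791 - 62*(-1/26)) = 6786*(4791 + 31/13) = 6786*(62314/13) = 32527908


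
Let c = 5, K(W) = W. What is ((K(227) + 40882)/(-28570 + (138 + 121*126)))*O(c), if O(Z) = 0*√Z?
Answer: 0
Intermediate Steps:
O(Z) = 0
((K(227) + 40882)/(-28570 + (138 + 121*126)))*O(c) = ((227 + 40882)/(-28570 + (138 + 121*126)))*0 = (41109/(-28570 + (138 + 15246)))*0 = (41109/(-28570 + 15384))*0 = (41109/(-13186))*0 = (41109*(-1/13186))*0 = -41109/13186*0 = 0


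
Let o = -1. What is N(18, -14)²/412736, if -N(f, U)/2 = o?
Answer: 1/103184 ≈ 9.6914e-6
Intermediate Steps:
N(f, U) = 2 (N(f, U) = -2*(-1) = 2)
N(18, -14)²/412736 = 2²/412736 = 4*(1/412736) = 1/103184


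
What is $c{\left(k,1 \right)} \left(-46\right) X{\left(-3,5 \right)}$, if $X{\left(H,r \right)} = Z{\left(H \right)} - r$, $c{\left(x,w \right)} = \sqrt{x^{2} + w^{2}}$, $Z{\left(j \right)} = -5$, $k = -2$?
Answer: $460 \sqrt{5} \approx 1028.6$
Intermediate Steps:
$c{\left(x,w \right)} = \sqrt{w^{2} + x^{2}}$
$X{\left(H,r \right)} = -5 - r$
$c{\left(k,1 \right)} \left(-46\right) X{\left(-3,5 \right)} = \sqrt{1^{2} + \left(-2\right)^{2}} \left(-46\right) \left(-5 - 5\right) = \sqrt{1 + 4} \left(-46\right) \left(-5 - 5\right) = \sqrt{5} \left(-46\right) \left(-10\right) = - 46 \sqrt{5} \left(-10\right) = 460 \sqrt{5}$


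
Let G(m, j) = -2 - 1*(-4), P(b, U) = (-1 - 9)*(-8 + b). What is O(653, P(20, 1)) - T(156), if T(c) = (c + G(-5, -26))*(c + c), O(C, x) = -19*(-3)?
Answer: -49239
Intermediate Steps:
P(b, U) = 80 - 10*b (P(b, U) = -10*(-8 + b) = 80 - 10*b)
O(C, x) = 57
G(m, j) = 2 (G(m, j) = -2 + 4 = 2)
T(c) = 2*c*(2 + c) (T(c) = (c + 2)*(c + c) = (2 + c)*(2*c) = 2*c*(2 + c))
O(653, P(20, 1)) - T(156) = 57 - 2*156*(2 + 156) = 57 - 2*156*158 = 57 - 1*49296 = 57 - 49296 = -49239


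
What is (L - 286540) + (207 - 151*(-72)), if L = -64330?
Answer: -339791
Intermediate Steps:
(L - 286540) + (207 - 151*(-72)) = (-64330 - 286540) + (207 - 151*(-72)) = -350870 + (207 + 10872) = -350870 + 11079 = -339791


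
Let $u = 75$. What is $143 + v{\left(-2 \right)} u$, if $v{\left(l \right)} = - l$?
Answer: $293$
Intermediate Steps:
$143 + v{\left(-2 \right)} u = 143 + \left(-1\right) \left(-2\right) 75 = 143 + 2 \cdot 75 = 143 + 150 = 293$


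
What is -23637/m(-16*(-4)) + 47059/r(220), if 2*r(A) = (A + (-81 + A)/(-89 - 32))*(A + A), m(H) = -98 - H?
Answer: 700138171/4766580 ≈ 146.88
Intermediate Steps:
r(A) = A*(81/121 + 120*A/121) (r(A) = ((A + (-81 + A)/(-89 - 32))*(A + A))/2 = ((A + (-81 + A)/(-121))*(2*A))/2 = ((A + (-81 + A)*(-1/121))*(2*A))/2 = ((A + (81/121 - A/121))*(2*A))/2 = ((81/121 + 120*A/121)*(2*A))/2 = (2*A*(81/121 + 120*A/121))/2 = A*(81/121 + 120*A/121))
-23637/m(-16*(-4)) + 47059/r(220) = -23637/(-98 - (-16)*(-4)) + 47059/(((3/121)*220*(27 + 40*220))) = -23637/(-98 - 1*64) + 47059/(((3/121)*220*(27 + 8800))) = -23637/(-98 - 64) + 47059/(((3/121)*220*8827)) = -23637/(-162) + 47059/(529620/11) = -23637*(-1/162) + 47059*(11/529620) = 7879/54 + 517649/529620 = 700138171/4766580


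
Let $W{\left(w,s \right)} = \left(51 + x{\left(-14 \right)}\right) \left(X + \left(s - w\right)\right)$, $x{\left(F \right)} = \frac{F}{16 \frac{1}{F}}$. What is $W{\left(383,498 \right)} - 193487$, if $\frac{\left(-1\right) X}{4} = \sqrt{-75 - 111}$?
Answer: $- \frac{744853}{4} - 253 i \sqrt{186} \approx -1.8621 \cdot 10^{5} - 3450.5 i$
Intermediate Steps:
$X = - 4 i \sqrt{186}$ ($X = - 4 \sqrt{-75 - 111} = - 4 \sqrt{-186} = - 4 i \sqrt{186} \approx - 54.553 i$)
$x{\left(F \right)} = \frac{F^{2}}{16}$ ($x{\left(F \right)} = F \frac{F}{16} = \frac{F^{2}}{16}$)
$W{\left(w,s \right)} = - \frac{253 w}{4} + \frac{253 s}{4} - 253 i \sqrt{186}$ ($W{\left(w,s \right)} = \left(51 + \frac{\left(-14\right)^{2}}{16}\right) \left(- 4 i \sqrt{186} + \left(s - w\right)\right) = \left(51 + \frac{1}{16} \cdot 196\right) \left(s - w - 4 i \sqrt{186}\right) = \left(51 + \frac{49}{4}\right) \left(s - w - 4 i \sqrt{186}\right) = \frac{253 \left(s - w - 4 i \sqrt{186}\right)}{4} = - \frac{253 w}{4} + \frac{253 s}{4} - 253 i \sqrt{186}$)
$W{\left(383,498 \right)} - 193487 = \left(\left(- \frac{253}{4}\right) 383 + \frac{253}{4} \cdot 498 - 253 i \sqrt{186}\right) - 193487 = \left(- \frac{96899}{4} + \frac{62997}{2} - 253 i \sqrt{186}\right) - 193487 = \left(\frac{29095}{4} - 253 i \sqrt{186}\right) - 193487 = - \frac{744853}{4} - 253 i \sqrt{186}$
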